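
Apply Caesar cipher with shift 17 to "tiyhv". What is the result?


Caesar cipher: shift "tiyhv" by 17
  't' (pos 19) + 17 = pos 10 = 'k'
  'i' (pos 8) + 17 = pos 25 = 'z'
  'y' (pos 24) + 17 = pos 15 = 'p'
  'h' (pos 7) + 17 = pos 24 = 'y'
  'v' (pos 21) + 17 = pos 12 = 'm'
Result: kzpym

kzpym


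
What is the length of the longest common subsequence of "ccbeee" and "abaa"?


LCS of "ccbeee" and "abaa"
DP table:
           a    b    a    a
      0    0    0    0    0
  c   0    0    0    0    0
  c   0    0    0    0    0
  b   0    0    1    1    1
  e   0    0    1    1    1
  e   0    0    1    1    1
  e   0    0    1    1    1
LCS length = dp[6][4] = 1

1


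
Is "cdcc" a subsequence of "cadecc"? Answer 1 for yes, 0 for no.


Check if "cdcc" is a subsequence of "cadecc"
Greedy scan:
  Position 0 ('c'): matches sub[0] = 'c'
  Position 1 ('a'): no match needed
  Position 2 ('d'): matches sub[1] = 'd'
  Position 3 ('e'): no match needed
  Position 4 ('c'): matches sub[2] = 'c'
  Position 5 ('c'): matches sub[3] = 'c'
All 4 characters matched => is a subsequence

1


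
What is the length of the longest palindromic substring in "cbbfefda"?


Input: "cbbfefda"
Checking substrings for palindromes:
  [3:6] "fef" (len 3) => palindrome
  [1:3] "bb" (len 2) => palindrome
Longest palindromic substring: "fef" with length 3

3


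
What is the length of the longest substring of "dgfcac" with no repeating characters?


Input: "dgfcac"
Sliding window (track last position of each char):
  Position 0 ('d'): window [0,0] length 1 -- new best
  Position 1 ('g'): window [0,1] length 2 -- new best
  Position 2 ('f'): window [0,2] length 3 -- new best
  Position 3 ('c'): window [0,3] length 4 -- new best
  Position 4 ('a'): window [0,4] length 5 -- new best
  Position 5 ('c'): repeat (last at 3), move window start to 4
  Position 5 ('c'): window [4,5] length 2
Longest substring with no repeats: "dgfca" with length 5

5


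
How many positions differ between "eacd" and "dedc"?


Comparing "eacd" and "dedc" position by position:
  Position 0: 'e' vs 'd' => DIFFER
  Position 1: 'a' vs 'e' => DIFFER
  Position 2: 'c' vs 'd' => DIFFER
  Position 3: 'd' vs 'c' => DIFFER
Positions that differ: 4

4


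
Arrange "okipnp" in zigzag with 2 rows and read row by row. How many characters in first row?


Zigzag "okipnp" into 2 rows:
Placing characters:
  'o' => row 0
  'k' => row 1
  'i' => row 0
  'p' => row 1
  'n' => row 0
  'p' => row 1
Rows:
  Row 0: "oin"
  Row 1: "kpp"
First row length: 3

3


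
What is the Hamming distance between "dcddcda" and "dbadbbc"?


Comparing "dcddcda" and "dbadbbc" position by position:
  Position 0: 'd' vs 'd' => same
  Position 1: 'c' vs 'b' => differ
  Position 2: 'd' vs 'a' => differ
  Position 3: 'd' vs 'd' => same
  Position 4: 'c' vs 'b' => differ
  Position 5: 'd' vs 'b' => differ
  Position 6: 'a' vs 'c' => differ
Total differences (Hamming distance): 5

5


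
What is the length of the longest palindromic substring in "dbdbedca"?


Input: "dbdbedca"
Checking substrings for palindromes:
  [0:3] "dbd" (len 3) => palindrome
  [1:4] "bdb" (len 3) => palindrome
Longest palindromic substring: "dbd" with length 3

3


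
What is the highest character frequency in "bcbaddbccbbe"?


Input: bcbaddbccbbe
Character counts:
  'a': 1
  'b': 5
  'c': 3
  'd': 2
  'e': 1
Maximum frequency: 5

5


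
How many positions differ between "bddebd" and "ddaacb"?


Comparing "bddebd" and "ddaacb" position by position:
  Position 0: 'b' vs 'd' => DIFFER
  Position 1: 'd' vs 'd' => same
  Position 2: 'd' vs 'a' => DIFFER
  Position 3: 'e' vs 'a' => DIFFER
  Position 4: 'b' vs 'c' => DIFFER
  Position 5: 'd' vs 'b' => DIFFER
Positions that differ: 5

5


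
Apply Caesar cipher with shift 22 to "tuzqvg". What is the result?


Caesar cipher: shift "tuzqvg" by 22
  't' (pos 19) + 22 = pos 15 = 'p'
  'u' (pos 20) + 22 = pos 16 = 'q'
  'z' (pos 25) + 22 = pos 21 = 'v'
  'q' (pos 16) + 22 = pos 12 = 'm'
  'v' (pos 21) + 22 = pos 17 = 'r'
  'g' (pos 6) + 22 = pos 2 = 'c'
Result: pqvmrc

pqvmrc


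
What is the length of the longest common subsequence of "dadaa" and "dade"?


LCS of "dadaa" and "dade"
DP table:
           d    a    d    e
      0    0    0    0    0
  d   0    1    1    1    1
  a   0    1    2    2    2
  d   0    1    2    3    3
  a   0    1    2    3    3
  a   0    1    2    3    3
LCS length = dp[5][4] = 3

3


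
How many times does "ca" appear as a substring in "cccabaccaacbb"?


Searching for "ca" in "cccabaccaacbb"
Scanning each position:
  Position 0: "cc" => no
  Position 1: "cc" => no
  Position 2: "ca" => MATCH
  Position 3: "ab" => no
  Position 4: "ba" => no
  Position 5: "ac" => no
  Position 6: "cc" => no
  Position 7: "ca" => MATCH
  Position 8: "aa" => no
  Position 9: "ac" => no
  Position 10: "cb" => no
  Position 11: "bb" => no
Total occurrences: 2

2


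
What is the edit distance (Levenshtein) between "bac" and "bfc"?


Computing edit distance: "bac" -> "bfc"
DP table:
           b    f    c
      0    1    2    3
  b   1    0    1    2
  a   2    1    1    2
  c   3    2    2    1
Edit distance = dp[3][3] = 1

1


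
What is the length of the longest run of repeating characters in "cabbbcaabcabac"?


Input: "cabbbcaabcabac"
Scanning for longest run:
  Position 1 ('a'): new char, reset run to 1
  Position 2 ('b'): new char, reset run to 1
  Position 3 ('b'): continues run of 'b', length=2
  Position 4 ('b'): continues run of 'b', length=3
  Position 5 ('c'): new char, reset run to 1
  Position 6 ('a'): new char, reset run to 1
  Position 7 ('a'): continues run of 'a', length=2
  Position 8 ('b'): new char, reset run to 1
  Position 9 ('c'): new char, reset run to 1
  Position 10 ('a'): new char, reset run to 1
  Position 11 ('b'): new char, reset run to 1
  Position 12 ('a'): new char, reset run to 1
  Position 13 ('c'): new char, reset run to 1
Longest run: 'b' with length 3

3


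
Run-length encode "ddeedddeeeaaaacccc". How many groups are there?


Input: ddeedddeeeaaaacccc
Scanning for consecutive runs:
  Group 1: 'd' x 2 (positions 0-1)
  Group 2: 'e' x 2 (positions 2-3)
  Group 3: 'd' x 3 (positions 4-6)
  Group 4: 'e' x 3 (positions 7-9)
  Group 5: 'a' x 4 (positions 10-13)
  Group 6: 'c' x 4 (positions 14-17)
Total groups: 6

6


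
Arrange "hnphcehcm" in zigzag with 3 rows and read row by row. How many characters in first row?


Zigzag "hnphcehcm" into 3 rows:
Placing characters:
  'h' => row 0
  'n' => row 1
  'p' => row 2
  'h' => row 1
  'c' => row 0
  'e' => row 1
  'h' => row 2
  'c' => row 1
  'm' => row 0
Rows:
  Row 0: "hcm"
  Row 1: "nhec"
  Row 2: "ph"
First row length: 3

3


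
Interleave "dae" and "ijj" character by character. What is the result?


Interleaving "dae" and "ijj":
  Position 0: 'd' from first, 'i' from second => "di"
  Position 1: 'a' from first, 'j' from second => "aj"
  Position 2: 'e' from first, 'j' from second => "ej"
Result: diajej

diajej


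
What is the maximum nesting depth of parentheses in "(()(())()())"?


Input: "(()(())()())"
Tracking depth:
  Position 0 '(': depth becomes 1
  Position 1 '(': depth becomes 2
  Position 2 ')': depth becomes 1
  Position 3 '(': depth becomes 2
  Position 4 '(': depth becomes 3
  Position 5 ')': depth becomes 2
  Position 6 ')': depth becomes 1
  Position 7 '(': depth becomes 2
  Position 8 ')': depth becomes 1
  Position 9 '(': depth becomes 2
  Position 10 ')': depth becomes 1
  Position 11 ')': depth becomes 0
Maximum depth reached: 3

3


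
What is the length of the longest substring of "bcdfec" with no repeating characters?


Input: "bcdfec"
Sliding window (track last position of each char):
  Position 0 ('b'): window [0,0] length 1 -- new best
  Position 1 ('c'): window [0,1] length 2 -- new best
  Position 2 ('d'): window [0,2] length 3 -- new best
  Position 3 ('f'): window [0,3] length 4 -- new best
  Position 4 ('e'): window [0,4] length 5 -- new best
  Position 5 ('c'): repeat (last at 1), move window start to 2
  Position 5 ('c'): window [2,5] length 4
Longest substring with no repeats: "bcdfe" with length 5

5


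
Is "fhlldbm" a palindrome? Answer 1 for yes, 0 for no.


Input: fhlldbm
Reversed: mbdllhf
  Compare pos 0 ('f') with pos 6 ('m'): MISMATCH
  Compare pos 1 ('h') with pos 5 ('b'): MISMATCH
  Compare pos 2 ('l') with pos 4 ('d'): MISMATCH
Result: not a palindrome

0


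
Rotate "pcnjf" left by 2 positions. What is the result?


Input: "pcnjf", rotate left by 2
First 2 characters: "pc"
Remaining characters: "njf"
Concatenate remaining + first: "njf" + "pc" = "njfpc"

njfpc


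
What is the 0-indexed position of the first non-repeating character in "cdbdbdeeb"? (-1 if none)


Input: cdbdbdeeb
Character frequencies:
  'b': 3
  'c': 1
  'd': 3
  'e': 2
Scanning left to right for freq == 1:
  Position 0 ('c'): unique! => answer = 0

0


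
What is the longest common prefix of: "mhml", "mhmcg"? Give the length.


Words: mhml, mhmcg
  Position 0: all 'm' => match
  Position 1: all 'h' => match
  Position 2: all 'm' => match
  Position 3: ('l', 'c') => mismatch, stop
LCP = "mhm" (length 3)

3


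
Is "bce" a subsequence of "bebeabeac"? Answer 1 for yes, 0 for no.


Check if "bce" is a subsequence of "bebeabeac"
Greedy scan:
  Position 0 ('b'): matches sub[0] = 'b'
  Position 1 ('e'): no match needed
  Position 2 ('b'): no match needed
  Position 3 ('e'): no match needed
  Position 4 ('a'): no match needed
  Position 5 ('b'): no match needed
  Position 6 ('e'): no match needed
  Position 7 ('a'): no match needed
  Position 8 ('c'): matches sub[1] = 'c'
Only matched 2/3 characters => not a subsequence

0


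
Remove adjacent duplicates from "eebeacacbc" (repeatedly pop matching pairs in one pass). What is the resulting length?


Input: eebeacacbc
Stack-based adjacent duplicate removal:
  Read 'e': push. Stack: e
  Read 'e': matches stack top 'e' => pop. Stack: (empty)
  Read 'b': push. Stack: b
  Read 'e': push. Stack: be
  Read 'a': push. Stack: bea
  Read 'c': push. Stack: beac
  Read 'a': push. Stack: beaca
  Read 'c': push. Stack: beacac
  Read 'b': push. Stack: beacacb
  Read 'c': push. Stack: beacacbc
Final stack: "beacacbc" (length 8)

8


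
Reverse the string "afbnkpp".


Input: afbnkpp
Reading characters right to left:
  Position 6: 'p'
  Position 5: 'p'
  Position 4: 'k'
  Position 3: 'n'
  Position 2: 'b'
  Position 1: 'f'
  Position 0: 'a'
Reversed: ppknbfa

ppknbfa


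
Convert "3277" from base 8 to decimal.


Input: "3277" in base 8
Positional expansion:
  Digit '3' (value 3) x 8^3 = 1536
  Digit '2' (value 2) x 8^2 = 128
  Digit '7' (value 7) x 8^1 = 56
  Digit '7' (value 7) x 8^0 = 7
Sum = 1727

1727


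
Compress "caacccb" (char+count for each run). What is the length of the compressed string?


Input: caacccb
Runs:
  'c' x 1 => "c1"
  'a' x 2 => "a2"
  'c' x 3 => "c3"
  'b' x 1 => "b1"
Compressed: "c1a2c3b1"
Compressed length: 8

8


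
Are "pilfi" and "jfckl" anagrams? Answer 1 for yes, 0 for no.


Strings: "pilfi", "jfckl"
Sorted first:  fiilp
Sorted second: cfjkl
Differ at position 0: 'f' vs 'c' => not anagrams

0


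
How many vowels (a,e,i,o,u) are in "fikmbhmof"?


Input: fikmbhmof
Checking each character:
  'f' at position 0: consonant
  'i' at position 1: vowel (running total: 1)
  'k' at position 2: consonant
  'm' at position 3: consonant
  'b' at position 4: consonant
  'h' at position 5: consonant
  'm' at position 6: consonant
  'o' at position 7: vowel (running total: 2)
  'f' at position 8: consonant
Total vowels: 2

2


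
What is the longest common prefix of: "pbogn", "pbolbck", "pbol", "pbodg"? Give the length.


Words: pbogn, pbolbck, pbol, pbodg
  Position 0: all 'p' => match
  Position 1: all 'b' => match
  Position 2: all 'o' => match
  Position 3: ('g', 'l', 'l', 'd') => mismatch, stop
LCP = "pbo" (length 3)

3


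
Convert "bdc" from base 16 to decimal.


Input: "bdc" in base 16
Positional expansion:
  Digit 'b' (value 11) x 16^2 = 2816
  Digit 'd' (value 13) x 16^1 = 208
  Digit 'c' (value 12) x 16^0 = 12
Sum = 3036

3036


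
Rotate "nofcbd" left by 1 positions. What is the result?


Input: "nofcbd", rotate left by 1
First 1 characters: "n"
Remaining characters: "ofcbd"
Concatenate remaining + first: "ofcbd" + "n" = "ofcbdn"

ofcbdn


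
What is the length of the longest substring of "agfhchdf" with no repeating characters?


Input: "agfhchdf"
Sliding window (track last position of each char):
  Position 0 ('a'): window [0,0] length 1 -- new best
  Position 1 ('g'): window [0,1] length 2 -- new best
  Position 2 ('f'): window [0,2] length 3 -- new best
  Position 3 ('h'): window [0,3] length 4 -- new best
  Position 4 ('c'): window [0,4] length 5 -- new best
  Position 5 ('h'): repeat (last at 3), move window start to 4
  Position 5 ('h'): window [4,5] length 2
  Position 6 ('d'): window [4,6] length 3
  Position 7 ('f'): window [4,7] length 4
Longest substring with no repeats: "agfhc" with length 5

5


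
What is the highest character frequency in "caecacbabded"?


Input: caecacbabded
Character counts:
  'a': 3
  'b': 2
  'c': 3
  'd': 2
  'e': 2
Maximum frequency: 3

3


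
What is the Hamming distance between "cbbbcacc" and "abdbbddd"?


Comparing "cbbbcacc" and "abdbbddd" position by position:
  Position 0: 'c' vs 'a' => differ
  Position 1: 'b' vs 'b' => same
  Position 2: 'b' vs 'd' => differ
  Position 3: 'b' vs 'b' => same
  Position 4: 'c' vs 'b' => differ
  Position 5: 'a' vs 'd' => differ
  Position 6: 'c' vs 'd' => differ
  Position 7: 'c' vs 'd' => differ
Total differences (Hamming distance): 6

6


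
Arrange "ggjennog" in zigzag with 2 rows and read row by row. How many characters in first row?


Zigzag "ggjennog" into 2 rows:
Placing characters:
  'g' => row 0
  'g' => row 1
  'j' => row 0
  'e' => row 1
  'n' => row 0
  'n' => row 1
  'o' => row 0
  'g' => row 1
Rows:
  Row 0: "gjno"
  Row 1: "geng"
First row length: 4

4


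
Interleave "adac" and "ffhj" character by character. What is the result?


Interleaving "adac" and "ffhj":
  Position 0: 'a' from first, 'f' from second => "af"
  Position 1: 'd' from first, 'f' from second => "df"
  Position 2: 'a' from first, 'h' from second => "ah"
  Position 3: 'c' from first, 'j' from second => "cj"
Result: afdfahcj

afdfahcj


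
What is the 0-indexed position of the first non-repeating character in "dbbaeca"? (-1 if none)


Input: dbbaeca
Character frequencies:
  'a': 2
  'b': 2
  'c': 1
  'd': 1
  'e': 1
Scanning left to right for freq == 1:
  Position 0 ('d'): unique! => answer = 0

0


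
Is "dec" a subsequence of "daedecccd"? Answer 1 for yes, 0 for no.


Check if "dec" is a subsequence of "daedecccd"
Greedy scan:
  Position 0 ('d'): matches sub[0] = 'd'
  Position 1 ('a'): no match needed
  Position 2 ('e'): matches sub[1] = 'e'
  Position 3 ('d'): no match needed
  Position 4 ('e'): no match needed
  Position 5 ('c'): matches sub[2] = 'c'
  Position 6 ('c'): no match needed
  Position 7 ('c'): no match needed
  Position 8 ('d'): no match needed
All 3 characters matched => is a subsequence

1


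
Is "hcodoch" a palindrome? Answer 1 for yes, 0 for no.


Input: hcodoch
Reversed: hcodoch
  Compare pos 0 ('h') with pos 6 ('h'): match
  Compare pos 1 ('c') with pos 5 ('c'): match
  Compare pos 2 ('o') with pos 4 ('o'): match
Result: palindrome

1


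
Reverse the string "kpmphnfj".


Input: kpmphnfj
Reading characters right to left:
  Position 7: 'j'
  Position 6: 'f'
  Position 5: 'n'
  Position 4: 'h'
  Position 3: 'p'
  Position 2: 'm'
  Position 1: 'p'
  Position 0: 'k'
Reversed: jfnhpmpk

jfnhpmpk


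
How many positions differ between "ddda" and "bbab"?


Comparing "ddda" and "bbab" position by position:
  Position 0: 'd' vs 'b' => DIFFER
  Position 1: 'd' vs 'b' => DIFFER
  Position 2: 'd' vs 'a' => DIFFER
  Position 3: 'a' vs 'b' => DIFFER
Positions that differ: 4

4


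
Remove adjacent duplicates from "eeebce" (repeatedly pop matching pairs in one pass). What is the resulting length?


Input: eeebce
Stack-based adjacent duplicate removal:
  Read 'e': push. Stack: e
  Read 'e': matches stack top 'e' => pop. Stack: (empty)
  Read 'e': push. Stack: e
  Read 'b': push. Stack: eb
  Read 'c': push. Stack: ebc
  Read 'e': push. Stack: ebce
Final stack: "ebce" (length 4)

4


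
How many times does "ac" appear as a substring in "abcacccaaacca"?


Searching for "ac" in "abcacccaaacca"
Scanning each position:
  Position 0: "ab" => no
  Position 1: "bc" => no
  Position 2: "ca" => no
  Position 3: "ac" => MATCH
  Position 4: "cc" => no
  Position 5: "cc" => no
  Position 6: "ca" => no
  Position 7: "aa" => no
  Position 8: "aa" => no
  Position 9: "ac" => MATCH
  Position 10: "cc" => no
  Position 11: "ca" => no
Total occurrences: 2

2


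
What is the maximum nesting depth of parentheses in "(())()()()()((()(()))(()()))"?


Input: "(())()()()()((()(()))(()()))"
Tracking depth:
  Position 0 '(': depth becomes 1
  Position 1 '(': depth becomes 2
  Position 2 ')': depth becomes 1
  Position 3 ')': depth becomes 0
  Position 4 '(': depth becomes 1
  Position 5 ')': depth becomes 0
  Position 6 '(': depth becomes 1
  Position 7 ')': depth becomes 0
  Position 8 '(': depth becomes 1
  Position 9 ')': depth becomes 0
  Position 10 '(': depth becomes 1
  Position 11 ')': depth becomes 0
  Position 12 '(': depth becomes 1
  Position 13 '(': depth becomes 2
  Position 14 '(': depth becomes 3
  Position 15 ')': depth becomes 2
  Position 16 '(': depth becomes 3
  Position 17 '(': depth becomes 4
  Position 18 ')': depth becomes 3
  Position 19 ')': depth becomes 2
  Position 20 ')': depth becomes 1
  Position 21 '(': depth becomes 2
  Position 22 '(': depth becomes 3
  Position 23 ')': depth becomes 2
  Position 24 '(': depth becomes 3
  Position 25 ')': depth becomes 2
  Position 26 ')': depth becomes 1
  Position 27 ')': depth becomes 0
Maximum depth reached: 4

4


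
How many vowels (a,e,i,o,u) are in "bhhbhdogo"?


Input: bhhbhdogo
Checking each character:
  'b' at position 0: consonant
  'h' at position 1: consonant
  'h' at position 2: consonant
  'b' at position 3: consonant
  'h' at position 4: consonant
  'd' at position 5: consonant
  'o' at position 6: vowel (running total: 1)
  'g' at position 7: consonant
  'o' at position 8: vowel (running total: 2)
Total vowels: 2

2


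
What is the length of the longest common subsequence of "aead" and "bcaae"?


LCS of "aead" and "bcaae"
DP table:
           b    c    a    a    e
      0    0    0    0    0    0
  a   0    0    0    1    1    1
  e   0    0    0    1    1    2
  a   0    0    0    1    2    2
  d   0    0    0    1    2    2
LCS length = dp[4][5] = 2

2


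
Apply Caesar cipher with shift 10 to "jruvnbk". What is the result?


Caesar cipher: shift "jruvnbk" by 10
  'j' (pos 9) + 10 = pos 19 = 't'
  'r' (pos 17) + 10 = pos 1 = 'b'
  'u' (pos 20) + 10 = pos 4 = 'e'
  'v' (pos 21) + 10 = pos 5 = 'f'
  'n' (pos 13) + 10 = pos 23 = 'x'
  'b' (pos 1) + 10 = pos 11 = 'l'
  'k' (pos 10) + 10 = pos 20 = 'u'
Result: tbefxlu

tbefxlu


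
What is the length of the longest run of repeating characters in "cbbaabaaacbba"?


Input: "cbbaabaaacbba"
Scanning for longest run:
  Position 1 ('b'): new char, reset run to 1
  Position 2 ('b'): continues run of 'b', length=2
  Position 3 ('a'): new char, reset run to 1
  Position 4 ('a'): continues run of 'a', length=2
  Position 5 ('b'): new char, reset run to 1
  Position 6 ('a'): new char, reset run to 1
  Position 7 ('a'): continues run of 'a', length=2
  Position 8 ('a'): continues run of 'a', length=3
  Position 9 ('c'): new char, reset run to 1
  Position 10 ('b'): new char, reset run to 1
  Position 11 ('b'): continues run of 'b', length=2
  Position 12 ('a'): new char, reset run to 1
Longest run: 'a' with length 3

3


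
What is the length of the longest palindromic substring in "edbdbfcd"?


Input: "edbdbfcd"
Checking substrings for palindromes:
  [1:4] "dbd" (len 3) => palindrome
  [2:5] "bdb" (len 3) => palindrome
Longest palindromic substring: "dbd" with length 3

3


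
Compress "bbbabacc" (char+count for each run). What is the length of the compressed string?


Input: bbbabacc
Runs:
  'b' x 3 => "b3"
  'a' x 1 => "a1"
  'b' x 1 => "b1"
  'a' x 1 => "a1"
  'c' x 2 => "c2"
Compressed: "b3a1b1a1c2"
Compressed length: 10

10


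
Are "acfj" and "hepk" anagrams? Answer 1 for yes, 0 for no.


Strings: "acfj", "hepk"
Sorted first:  acfj
Sorted second: ehkp
Differ at position 0: 'a' vs 'e' => not anagrams

0


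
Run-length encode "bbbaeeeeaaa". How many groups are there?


Input: bbbaeeeeaaa
Scanning for consecutive runs:
  Group 1: 'b' x 3 (positions 0-2)
  Group 2: 'a' x 1 (positions 3-3)
  Group 3: 'e' x 4 (positions 4-7)
  Group 4: 'a' x 3 (positions 8-10)
Total groups: 4

4


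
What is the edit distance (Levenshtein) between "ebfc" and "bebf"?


Computing edit distance: "ebfc" -> "bebf"
DP table:
           b    e    b    f
      0    1    2    3    4
  e   1    1    1    2    3
  b   2    1    2    1    2
  f   3    2    2    2    1
  c   4    3    3    3    2
Edit distance = dp[4][4] = 2

2


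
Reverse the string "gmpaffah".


Input: gmpaffah
Reading characters right to left:
  Position 7: 'h'
  Position 6: 'a'
  Position 5: 'f'
  Position 4: 'f'
  Position 3: 'a'
  Position 2: 'p'
  Position 1: 'm'
  Position 0: 'g'
Reversed: haffapmg

haffapmg


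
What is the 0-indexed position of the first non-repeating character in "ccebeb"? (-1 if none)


Input: ccebeb
Character frequencies:
  'b': 2
  'c': 2
  'e': 2
Scanning left to right for freq == 1:
  Position 0 ('c'): freq=2, skip
  Position 1 ('c'): freq=2, skip
  Position 2 ('e'): freq=2, skip
  Position 3 ('b'): freq=2, skip
  Position 4 ('e'): freq=2, skip
  Position 5 ('b'): freq=2, skip
  No unique character found => answer = -1

-1


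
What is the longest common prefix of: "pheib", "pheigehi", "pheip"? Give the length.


Words: pheib, pheigehi, pheip
  Position 0: all 'p' => match
  Position 1: all 'h' => match
  Position 2: all 'e' => match
  Position 3: all 'i' => match
  Position 4: ('b', 'g', 'p') => mismatch, stop
LCP = "phei" (length 4)

4


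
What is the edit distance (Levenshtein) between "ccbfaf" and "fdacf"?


Computing edit distance: "ccbfaf" -> "fdacf"
DP table:
           f    d    a    c    f
      0    1    2    3    4    5
  c   1    1    2    3    3    4
  c   2    2    2    3    3    4
  b   3    3    3    3    4    4
  f   4    3    4    4    4    4
  a   5    4    4    4    5    5
  f   6    5    5    5    5    5
Edit distance = dp[6][5] = 5

5


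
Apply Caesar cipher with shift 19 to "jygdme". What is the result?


Caesar cipher: shift "jygdme" by 19
  'j' (pos 9) + 19 = pos 2 = 'c'
  'y' (pos 24) + 19 = pos 17 = 'r'
  'g' (pos 6) + 19 = pos 25 = 'z'
  'd' (pos 3) + 19 = pos 22 = 'w'
  'm' (pos 12) + 19 = pos 5 = 'f'
  'e' (pos 4) + 19 = pos 23 = 'x'
Result: crzwfx

crzwfx


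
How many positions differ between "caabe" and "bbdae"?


Comparing "caabe" and "bbdae" position by position:
  Position 0: 'c' vs 'b' => DIFFER
  Position 1: 'a' vs 'b' => DIFFER
  Position 2: 'a' vs 'd' => DIFFER
  Position 3: 'b' vs 'a' => DIFFER
  Position 4: 'e' vs 'e' => same
Positions that differ: 4

4


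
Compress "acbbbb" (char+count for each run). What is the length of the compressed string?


Input: acbbbb
Runs:
  'a' x 1 => "a1"
  'c' x 1 => "c1"
  'b' x 4 => "b4"
Compressed: "a1c1b4"
Compressed length: 6

6


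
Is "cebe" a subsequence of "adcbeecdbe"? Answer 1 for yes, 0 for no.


Check if "cebe" is a subsequence of "adcbeecdbe"
Greedy scan:
  Position 0 ('a'): no match needed
  Position 1 ('d'): no match needed
  Position 2 ('c'): matches sub[0] = 'c'
  Position 3 ('b'): no match needed
  Position 4 ('e'): matches sub[1] = 'e'
  Position 5 ('e'): no match needed
  Position 6 ('c'): no match needed
  Position 7 ('d'): no match needed
  Position 8 ('b'): matches sub[2] = 'b'
  Position 9 ('e'): matches sub[3] = 'e'
All 4 characters matched => is a subsequence

1


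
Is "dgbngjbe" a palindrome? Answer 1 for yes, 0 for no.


Input: dgbngjbe
Reversed: ebjgnbgd
  Compare pos 0 ('d') with pos 7 ('e'): MISMATCH
  Compare pos 1 ('g') with pos 6 ('b'): MISMATCH
  Compare pos 2 ('b') with pos 5 ('j'): MISMATCH
  Compare pos 3 ('n') with pos 4 ('g'): MISMATCH
Result: not a palindrome

0


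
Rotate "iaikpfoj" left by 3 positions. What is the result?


Input: "iaikpfoj", rotate left by 3
First 3 characters: "iai"
Remaining characters: "kpfoj"
Concatenate remaining + first: "kpfoj" + "iai" = "kpfojiai"

kpfojiai


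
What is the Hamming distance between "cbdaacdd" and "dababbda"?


Comparing "cbdaacdd" and "dababbda" position by position:
  Position 0: 'c' vs 'd' => differ
  Position 1: 'b' vs 'a' => differ
  Position 2: 'd' vs 'b' => differ
  Position 3: 'a' vs 'a' => same
  Position 4: 'a' vs 'b' => differ
  Position 5: 'c' vs 'b' => differ
  Position 6: 'd' vs 'd' => same
  Position 7: 'd' vs 'a' => differ
Total differences (Hamming distance): 6

6


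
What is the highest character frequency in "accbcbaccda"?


Input: accbcbaccda
Character counts:
  'a': 3
  'b': 2
  'c': 5
  'd': 1
Maximum frequency: 5

5


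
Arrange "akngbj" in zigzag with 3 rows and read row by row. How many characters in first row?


Zigzag "akngbj" into 3 rows:
Placing characters:
  'a' => row 0
  'k' => row 1
  'n' => row 2
  'g' => row 1
  'b' => row 0
  'j' => row 1
Rows:
  Row 0: "ab"
  Row 1: "kgj"
  Row 2: "n"
First row length: 2

2


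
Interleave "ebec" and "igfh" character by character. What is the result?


Interleaving "ebec" and "igfh":
  Position 0: 'e' from first, 'i' from second => "ei"
  Position 1: 'b' from first, 'g' from second => "bg"
  Position 2: 'e' from first, 'f' from second => "ef"
  Position 3: 'c' from first, 'h' from second => "ch"
Result: eibgefch

eibgefch


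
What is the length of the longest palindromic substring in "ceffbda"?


Input: "ceffbda"
Checking substrings for palindromes:
  [2:4] "ff" (len 2) => palindrome
Longest palindromic substring: "ff" with length 2

2


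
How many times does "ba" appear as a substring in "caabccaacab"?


Searching for "ba" in "caabccaacab"
Scanning each position:
  Position 0: "ca" => no
  Position 1: "aa" => no
  Position 2: "ab" => no
  Position 3: "bc" => no
  Position 4: "cc" => no
  Position 5: "ca" => no
  Position 6: "aa" => no
  Position 7: "ac" => no
  Position 8: "ca" => no
  Position 9: "ab" => no
Total occurrences: 0

0


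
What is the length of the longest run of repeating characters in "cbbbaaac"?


Input: "cbbbaaac"
Scanning for longest run:
  Position 1 ('b'): new char, reset run to 1
  Position 2 ('b'): continues run of 'b', length=2
  Position 3 ('b'): continues run of 'b', length=3
  Position 4 ('a'): new char, reset run to 1
  Position 5 ('a'): continues run of 'a', length=2
  Position 6 ('a'): continues run of 'a', length=3
  Position 7 ('c'): new char, reset run to 1
Longest run: 'b' with length 3

3


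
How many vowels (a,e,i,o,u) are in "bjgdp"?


Input: bjgdp
Checking each character:
  'b' at position 0: consonant
  'j' at position 1: consonant
  'g' at position 2: consonant
  'd' at position 3: consonant
  'p' at position 4: consonant
Total vowels: 0

0


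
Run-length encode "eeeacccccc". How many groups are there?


Input: eeeacccccc
Scanning for consecutive runs:
  Group 1: 'e' x 3 (positions 0-2)
  Group 2: 'a' x 1 (positions 3-3)
  Group 3: 'c' x 6 (positions 4-9)
Total groups: 3

3


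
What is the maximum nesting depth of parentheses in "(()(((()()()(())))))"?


Input: "(()(((()()()(())))))"
Tracking depth:
  Position 0 '(': depth becomes 1
  Position 1 '(': depth becomes 2
  Position 2 ')': depth becomes 1
  Position 3 '(': depth becomes 2
  Position 4 '(': depth becomes 3
  Position 5 '(': depth becomes 4
  Position 6 '(': depth becomes 5
  Position 7 ')': depth becomes 4
  Position 8 '(': depth becomes 5
  Position 9 ')': depth becomes 4
  Position 10 '(': depth becomes 5
  Position 11 ')': depth becomes 4
  Position 12 '(': depth becomes 5
  Position 13 '(': depth becomes 6
  Position 14 ')': depth becomes 5
  Position 15 ')': depth becomes 4
  Position 16 ')': depth becomes 3
  Position 17 ')': depth becomes 2
  Position 18 ')': depth becomes 1
  Position 19 ')': depth becomes 0
Maximum depth reached: 6

6


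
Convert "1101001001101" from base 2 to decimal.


Input: "1101001001101" in base 2
Positional expansion:
  Digit '1' (value 1) x 2^12 = 4096
  Digit '1' (value 1) x 2^11 = 2048
  Digit '0' (value 0) x 2^10 = 0
  Digit '1' (value 1) x 2^9 = 512
  Digit '0' (value 0) x 2^8 = 0
  Digit '0' (value 0) x 2^7 = 0
  Digit '1' (value 1) x 2^6 = 64
  Digit '0' (value 0) x 2^5 = 0
  Digit '0' (value 0) x 2^4 = 0
  Digit '1' (value 1) x 2^3 = 8
  Digit '1' (value 1) x 2^2 = 4
  Digit '0' (value 0) x 2^1 = 0
  Digit '1' (value 1) x 2^0 = 1
Sum = 6733

6733


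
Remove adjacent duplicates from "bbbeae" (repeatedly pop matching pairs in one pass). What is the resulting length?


Input: bbbeae
Stack-based adjacent duplicate removal:
  Read 'b': push. Stack: b
  Read 'b': matches stack top 'b' => pop. Stack: (empty)
  Read 'b': push. Stack: b
  Read 'e': push. Stack: be
  Read 'a': push. Stack: bea
  Read 'e': push. Stack: beae
Final stack: "beae" (length 4)

4


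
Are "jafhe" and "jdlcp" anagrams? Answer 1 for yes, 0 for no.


Strings: "jafhe", "jdlcp"
Sorted first:  aefhj
Sorted second: cdjlp
Differ at position 0: 'a' vs 'c' => not anagrams

0


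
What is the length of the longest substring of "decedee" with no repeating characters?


Input: "decedee"
Sliding window (track last position of each char):
  Position 0 ('d'): window [0,0] length 1 -- new best
  Position 1 ('e'): window [0,1] length 2 -- new best
  Position 2 ('c'): window [0,2] length 3 -- new best
  Position 3 ('e'): repeat (last at 1), move window start to 2
  Position 3 ('e'): window [2,3] length 2
  Position 4 ('d'): window [2,4] length 3
  Position 5 ('e'): repeat (last at 3), move window start to 4
  Position 5 ('e'): window [4,5] length 2
  Position 6 ('e'): repeat (last at 5), move window start to 6
  Position 6 ('e'): window [6,6] length 1
Longest substring with no repeats: "dec" with length 3

3


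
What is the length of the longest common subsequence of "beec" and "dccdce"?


LCS of "beec" and "dccdce"
DP table:
           d    c    c    d    c    e
      0    0    0    0    0    0    0
  b   0    0    0    0    0    0    0
  e   0    0    0    0    0    0    1
  e   0    0    0    0    0    0    1
  c   0    0    1    1    1    1    1
LCS length = dp[4][6] = 1

1


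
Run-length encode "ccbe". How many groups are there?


Input: ccbe
Scanning for consecutive runs:
  Group 1: 'c' x 2 (positions 0-1)
  Group 2: 'b' x 1 (positions 2-2)
  Group 3: 'e' x 1 (positions 3-3)
Total groups: 3

3


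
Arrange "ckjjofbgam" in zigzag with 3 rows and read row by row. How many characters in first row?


Zigzag "ckjjofbgam" into 3 rows:
Placing characters:
  'c' => row 0
  'k' => row 1
  'j' => row 2
  'j' => row 1
  'o' => row 0
  'f' => row 1
  'b' => row 2
  'g' => row 1
  'a' => row 0
  'm' => row 1
Rows:
  Row 0: "coa"
  Row 1: "kjfgm"
  Row 2: "jb"
First row length: 3

3


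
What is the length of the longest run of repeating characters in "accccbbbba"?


Input: "accccbbbba"
Scanning for longest run:
  Position 1 ('c'): new char, reset run to 1
  Position 2 ('c'): continues run of 'c', length=2
  Position 3 ('c'): continues run of 'c', length=3
  Position 4 ('c'): continues run of 'c', length=4
  Position 5 ('b'): new char, reset run to 1
  Position 6 ('b'): continues run of 'b', length=2
  Position 7 ('b'): continues run of 'b', length=3
  Position 8 ('b'): continues run of 'b', length=4
  Position 9 ('a'): new char, reset run to 1
Longest run: 'c' with length 4

4


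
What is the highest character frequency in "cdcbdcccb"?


Input: cdcbdcccb
Character counts:
  'b': 2
  'c': 5
  'd': 2
Maximum frequency: 5

5


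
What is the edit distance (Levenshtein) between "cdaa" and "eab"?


Computing edit distance: "cdaa" -> "eab"
DP table:
           e    a    b
      0    1    2    3
  c   1    1    2    3
  d   2    2    2    3
  a   3    3    2    3
  a   4    4    3    3
Edit distance = dp[4][3] = 3

3


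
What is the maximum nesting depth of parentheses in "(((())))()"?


Input: "(((())))()"
Tracking depth:
  Position 0 '(': depth becomes 1
  Position 1 '(': depth becomes 2
  Position 2 '(': depth becomes 3
  Position 3 '(': depth becomes 4
  Position 4 ')': depth becomes 3
  Position 5 ')': depth becomes 2
  Position 6 ')': depth becomes 1
  Position 7 ')': depth becomes 0
  Position 8 '(': depth becomes 1
  Position 9 ')': depth becomes 0
Maximum depth reached: 4

4


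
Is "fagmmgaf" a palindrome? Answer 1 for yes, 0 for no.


Input: fagmmgaf
Reversed: fagmmgaf
  Compare pos 0 ('f') with pos 7 ('f'): match
  Compare pos 1 ('a') with pos 6 ('a'): match
  Compare pos 2 ('g') with pos 5 ('g'): match
  Compare pos 3 ('m') with pos 4 ('m'): match
Result: palindrome

1


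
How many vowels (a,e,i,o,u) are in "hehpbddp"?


Input: hehpbddp
Checking each character:
  'h' at position 0: consonant
  'e' at position 1: vowel (running total: 1)
  'h' at position 2: consonant
  'p' at position 3: consonant
  'b' at position 4: consonant
  'd' at position 5: consonant
  'd' at position 6: consonant
  'p' at position 7: consonant
Total vowels: 1

1


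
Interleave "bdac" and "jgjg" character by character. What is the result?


Interleaving "bdac" and "jgjg":
  Position 0: 'b' from first, 'j' from second => "bj"
  Position 1: 'd' from first, 'g' from second => "dg"
  Position 2: 'a' from first, 'j' from second => "aj"
  Position 3: 'c' from first, 'g' from second => "cg"
Result: bjdgajcg

bjdgajcg


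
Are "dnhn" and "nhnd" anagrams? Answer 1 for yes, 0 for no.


Strings: "dnhn", "nhnd"
Sorted first:  dhnn
Sorted second: dhnn
Sorted forms match => anagrams

1


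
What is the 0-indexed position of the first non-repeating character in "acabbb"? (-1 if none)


Input: acabbb
Character frequencies:
  'a': 2
  'b': 3
  'c': 1
Scanning left to right for freq == 1:
  Position 0 ('a'): freq=2, skip
  Position 1 ('c'): unique! => answer = 1

1


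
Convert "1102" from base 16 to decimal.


Input: "1102" in base 16
Positional expansion:
  Digit '1' (value 1) x 16^3 = 4096
  Digit '1' (value 1) x 16^2 = 256
  Digit '0' (value 0) x 16^1 = 0
  Digit '2' (value 2) x 16^0 = 2
Sum = 4354

4354


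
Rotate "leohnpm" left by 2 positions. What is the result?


Input: "leohnpm", rotate left by 2
First 2 characters: "le"
Remaining characters: "ohnpm"
Concatenate remaining + first: "ohnpm" + "le" = "ohnpmle"

ohnpmle


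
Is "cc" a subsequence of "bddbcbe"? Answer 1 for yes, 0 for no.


Check if "cc" is a subsequence of "bddbcbe"
Greedy scan:
  Position 0 ('b'): no match needed
  Position 1 ('d'): no match needed
  Position 2 ('d'): no match needed
  Position 3 ('b'): no match needed
  Position 4 ('c'): matches sub[0] = 'c'
  Position 5 ('b'): no match needed
  Position 6 ('e'): no match needed
Only matched 1/2 characters => not a subsequence

0


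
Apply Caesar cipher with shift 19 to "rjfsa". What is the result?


Caesar cipher: shift "rjfsa" by 19
  'r' (pos 17) + 19 = pos 10 = 'k'
  'j' (pos 9) + 19 = pos 2 = 'c'
  'f' (pos 5) + 19 = pos 24 = 'y'
  's' (pos 18) + 19 = pos 11 = 'l'
  'a' (pos 0) + 19 = pos 19 = 't'
Result: kcylt

kcylt


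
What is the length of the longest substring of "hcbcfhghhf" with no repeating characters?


Input: "hcbcfhghhf"
Sliding window (track last position of each char):
  Position 0 ('h'): window [0,0] length 1 -- new best
  Position 1 ('c'): window [0,1] length 2 -- new best
  Position 2 ('b'): window [0,2] length 3 -- new best
  Position 3 ('c'): repeat (last at 1), move window start to 2
  Position 3 ('c'): window [2,3] length 2
  Position 4 ('f'): window [2,4] length 3
  Position 5 ('h'): window [2,5] length 4 -- new best
  Position 6 ('g'): window [2,6] length 5 -- new best
  Position 7 ('h'): repeat (last at 5), move window start to 6
  Position 7 ('h'): window [6,7] length 2
  Position 8 ('h'): repeat (last at 7), move window start to 8
  Position 8 ('h'): window [8,8] length 1
  Position 9 ('f'): window [8,9] length 2
Longest substring with no repeats: "bcfhg" with length 5

5


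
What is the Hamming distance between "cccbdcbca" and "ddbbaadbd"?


Comparing "cccbdcbca" and "ddbbaadbd" position by position:
  Position 0: 'c' vs 'd' => differ
  Position 1: 'c' vs 'd' => differ
  Position 2: 'c' vs 'b' => differ
  Position 3: 'b' vs 'b' => same
  Position 4: 'd' vs 'a' => differ
  Position 5: 'c' vs 'a' => differ
  Position 6: 'b' vs 'd' => differ
  Position 7: 'c' vs 'b' => differ
  Position 8: 'a' vs 'd' => differ
Total differences (Hamming distance): 8

8


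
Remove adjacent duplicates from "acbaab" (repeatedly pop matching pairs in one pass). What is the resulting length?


Input: acbaab
Stack-based adjacent duplicate removal:
  Read 'a': push. Stack: a
  Read 'c': push. Stack: ac
  Read 'b': push. Stack: acb
  Read 'a': push. Stack: acba
  Read 'a': matches stack top 'a' => pop. Stack: acb
  Read 'b': matches stack top 'b' => pop. Stack: ac
Final stack: "ac" (length 2)

2


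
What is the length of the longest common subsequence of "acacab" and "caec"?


LCS of "acacab" and "caec"
DP table:
           c    a    e    c
      0    0    0    0    0
  a   0    0    1    1    1
  c   0    1    1    1    2
  a   0    1    2    2    2
  c   0    1    2    2    3
  a   0    1    2    2    3
  b   0    1    2    2    3
LCS length = dp[6][4] = 3

3


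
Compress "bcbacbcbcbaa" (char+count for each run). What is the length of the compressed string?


Input: bcbacbcbcbaa
Runs:
  'b' x 1 => "b1"
  'c' x 1 => "c1"
  'b' x 1 => "b1"
  'a' x 1 => "a1"
  'c' x 1 => "c1"
  'b' x 1 => "b1"
  'c' x 1 => "c1"
  'b' x 1 => "b1"
  'c' x 1 => "c1"
  'b' x 1 => "b1"
  'a' x 2 => "a2"
Compressed: "b1c1b1a1c1b1c1b1c1b1a2"
Compressed length: 22

22


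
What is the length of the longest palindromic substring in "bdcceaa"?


Input: "bdcceaa"
Checking substrings for palindromes:
  [2:4] "cc" (len 2) => palindrome
  [5:7] "aa" (len 2) => palindrome
Longest palindromic substring: "cc" with length 2

2


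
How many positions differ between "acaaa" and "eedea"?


Comparing "acaaa" and "eedea" position by position:
  Position 0: 'a' vs 'e' => DIFFER
  Position 1: 'c' vs 'e' => DIFFER
  Position 2: 'a' vs 'd' => DIFFER
  Position 3: 'a' vs 'e' => DIFFER
  Position 4: 'a' vs 'a' => same
Positions that differ: 4

4


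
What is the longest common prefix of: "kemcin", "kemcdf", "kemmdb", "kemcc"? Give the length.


Words: kemcin, kemcdf, kemmdb, kemcc
  Position 0: all 'k' => match
  Position 1: all 'e' => match
  Position 2: all 'm' => match
  Position 3: ('c', 'c', 'm', 'c') => mismatch, stop
LCP = "kem" (length 3)

3


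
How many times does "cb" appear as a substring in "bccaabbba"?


Searching for "cb" in "bccaabbba"
Scanning each position:
  Position 0: "bc" => no
  Position 1: "cc" => no
  Position 2: "ca" => no
  Position 3: "aa" => no
  Position 4: "ab" => no
  Position 5: "bb" => no
  Position 6: "bb" => no
  Position 7: "ba" => no
Total occurrences: 0

0


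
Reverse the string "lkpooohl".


Input: lkpooohl
Reading characters right to left:
  Position 7: 'l'
  Position 6: 'h'
  Position 5: 'o'
  Position 4: 'o'
  Position 3: 'o'
  Position 2: 'p'
  Position 1: 'k'
  Position 0: 'l'
Reversed: lhooopkl

lhooopkl


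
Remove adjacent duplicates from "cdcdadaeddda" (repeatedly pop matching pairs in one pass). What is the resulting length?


Input: cdcdadaeddda
Stack-based adjacent duplicate removal:
  Read 'c': push. Stack: c
  Read 'd': push. Stack: cd
  Read 'c': push. Stack: cdc
  Read 'd': push. Stack: cdcd
  Read 'a': push. Stack: cdcda
  Read 'd': push. Stack: cdcdad
  Read 'a': push. Stack: cdcdada
  Read 'e': push. Stack: cdcdadae
  Read 'd': push. Stack: cdcdadaed
  Read 'd': matches stack top 'd' => pop. Stack: cdcdadae
  Read 'd': push. Stack: cdcdadaed
  Read 'a': push. Stack: cdcdadaeda
Final stack: "cdcdadaeda" (length 10)

10
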